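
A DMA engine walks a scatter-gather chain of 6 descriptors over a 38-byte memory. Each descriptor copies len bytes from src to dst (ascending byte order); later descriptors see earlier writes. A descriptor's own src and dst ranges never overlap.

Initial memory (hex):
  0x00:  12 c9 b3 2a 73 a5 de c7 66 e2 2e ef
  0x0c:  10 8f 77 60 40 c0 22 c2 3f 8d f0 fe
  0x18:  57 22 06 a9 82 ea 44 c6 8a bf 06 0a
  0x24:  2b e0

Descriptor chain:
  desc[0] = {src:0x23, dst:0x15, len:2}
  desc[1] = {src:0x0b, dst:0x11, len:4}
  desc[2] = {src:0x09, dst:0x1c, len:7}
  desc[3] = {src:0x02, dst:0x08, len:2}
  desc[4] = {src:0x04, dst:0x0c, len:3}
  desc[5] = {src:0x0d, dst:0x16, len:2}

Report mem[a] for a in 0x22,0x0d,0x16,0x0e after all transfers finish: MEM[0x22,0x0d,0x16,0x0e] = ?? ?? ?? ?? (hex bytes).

[0] 0x23->0x15 len=2 : 0a 2b
[1] 0x0b->0x11 len=4 : ef 10 8f 77
[2] 0x09->0x1c len=7 : e2 2e ef 10 8f 77 60
[3] 0x02->0x08 len=2 : b3 2a
[4] 0x04->0x0c len=3 : 73 a5 de
[5] 0x0d->0x16 len=2 : a5 de
query mem[0x22]=0x60, mem[0x0d]=0xa5, mem[0x16]=0xa5, mem[0x0e]=0xde

MEM[0x22,0x0d,0x16,0x0e] = 60 a5 a5 de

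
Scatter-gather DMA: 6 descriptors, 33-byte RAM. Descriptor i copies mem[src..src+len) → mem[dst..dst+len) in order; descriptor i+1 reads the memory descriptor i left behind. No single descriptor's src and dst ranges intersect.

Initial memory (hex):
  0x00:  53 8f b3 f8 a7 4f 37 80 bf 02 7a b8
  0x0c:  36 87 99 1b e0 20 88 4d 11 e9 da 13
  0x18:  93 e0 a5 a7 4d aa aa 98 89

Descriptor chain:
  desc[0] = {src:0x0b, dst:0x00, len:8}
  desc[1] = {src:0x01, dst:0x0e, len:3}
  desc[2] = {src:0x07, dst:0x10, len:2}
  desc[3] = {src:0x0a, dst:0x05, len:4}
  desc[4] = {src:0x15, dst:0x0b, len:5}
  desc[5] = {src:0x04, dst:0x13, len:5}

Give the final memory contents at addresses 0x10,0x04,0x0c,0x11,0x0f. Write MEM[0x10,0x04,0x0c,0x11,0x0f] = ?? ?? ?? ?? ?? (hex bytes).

#0 dst[0x00+8] := {0xb8,0x36,0x87,0x99,0x1b,0xe0,0x20,0x88}
#1 dst[0x0e+3] := {0x36,0x87,0x99}
#2 dst[0x10+2] := {0x88,0xbf}
#3 dst[0x05+4] := {0x7a,0xb8,0x36,0x87}
#4 dst[0x0b+5] := {0xe9,0xda,0x13,0x93,0xe0}
#5 dst[0x13+5] := {0x1b,0x7a,0xb8,0x36,0x87}
query mem[0x10]=0x88, mem[0x04]=0x1b, mem[0x0c]=0xda, mem[0x11]=0xbf, mem[0x0f]=0xe0

MEM[0x10,0x04,0x0c,0x11,0x0f] = 88 1b da bf e0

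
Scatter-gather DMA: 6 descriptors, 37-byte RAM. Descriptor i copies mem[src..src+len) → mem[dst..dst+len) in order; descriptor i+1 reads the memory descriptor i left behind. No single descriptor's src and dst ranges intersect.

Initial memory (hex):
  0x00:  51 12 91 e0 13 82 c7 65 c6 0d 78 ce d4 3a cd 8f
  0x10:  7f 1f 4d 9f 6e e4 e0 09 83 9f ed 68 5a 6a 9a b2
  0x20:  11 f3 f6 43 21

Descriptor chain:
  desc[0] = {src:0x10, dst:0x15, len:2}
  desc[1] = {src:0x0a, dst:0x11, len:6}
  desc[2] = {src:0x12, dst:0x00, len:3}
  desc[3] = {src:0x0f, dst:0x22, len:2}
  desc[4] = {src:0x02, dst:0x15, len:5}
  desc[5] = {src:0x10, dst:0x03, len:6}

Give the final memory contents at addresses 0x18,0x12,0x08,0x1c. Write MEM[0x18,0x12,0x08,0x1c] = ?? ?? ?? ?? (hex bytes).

  after D0: wrote 2B at 0x15 = 7f1f
  after D1: wrote 6B at 0x11 = 78ced43acd8f
  after D2: wrote 3B at 0x00 = ced43a
  after D3: wrote 2B at 0x22 = 8f7f
  after D4: wrote 5B at 0x15 = 3ae01382c7
  after D5: wrote 6B at 0x03 = 7f78ced43a3a
query mem[0x18]=0x82, mem[0x12]=0xce, mem[0x08]=0x3a, mem[0x1c]=0x5a

MEM[0x18,0x12,0x08,0x1c] = 82 ce 3a 5a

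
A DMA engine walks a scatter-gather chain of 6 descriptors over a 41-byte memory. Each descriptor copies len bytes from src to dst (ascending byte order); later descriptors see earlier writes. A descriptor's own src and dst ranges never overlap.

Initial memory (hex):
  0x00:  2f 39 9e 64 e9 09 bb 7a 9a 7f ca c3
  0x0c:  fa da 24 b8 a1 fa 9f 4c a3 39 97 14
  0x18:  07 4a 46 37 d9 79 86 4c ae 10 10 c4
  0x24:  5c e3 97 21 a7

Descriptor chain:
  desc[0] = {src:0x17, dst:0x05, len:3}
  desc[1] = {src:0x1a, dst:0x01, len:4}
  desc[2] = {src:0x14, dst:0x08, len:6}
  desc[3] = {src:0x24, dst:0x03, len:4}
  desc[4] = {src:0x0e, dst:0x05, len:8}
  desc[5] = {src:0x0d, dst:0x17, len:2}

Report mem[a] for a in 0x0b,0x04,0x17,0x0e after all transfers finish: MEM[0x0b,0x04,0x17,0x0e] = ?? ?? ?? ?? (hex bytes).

D0: mem[0x05..0x07] <- [14 07 4a]
D1: mem[0x01..0x04] <- [46 37 d9 79]
D2: mem[0x08..0x0d] <- [a3 39 97 14 07 4a]
D3: mem[0x03..0x06] <- [5c e3 97 21]
D4: mem[0x05..0x0c] <- [24 b8 a1 fa 9f 4c a3 39]
D5: mem[0x17..0x18] <- [4a 24]
query mem[0x0b]=0xa3, mem[0x04]=0xe3, mem[0x17]=0x4a, mem[0x0e]=0x24

MEM[0x0b,0x04,0x17,0x0e] = a3 e3 4a 24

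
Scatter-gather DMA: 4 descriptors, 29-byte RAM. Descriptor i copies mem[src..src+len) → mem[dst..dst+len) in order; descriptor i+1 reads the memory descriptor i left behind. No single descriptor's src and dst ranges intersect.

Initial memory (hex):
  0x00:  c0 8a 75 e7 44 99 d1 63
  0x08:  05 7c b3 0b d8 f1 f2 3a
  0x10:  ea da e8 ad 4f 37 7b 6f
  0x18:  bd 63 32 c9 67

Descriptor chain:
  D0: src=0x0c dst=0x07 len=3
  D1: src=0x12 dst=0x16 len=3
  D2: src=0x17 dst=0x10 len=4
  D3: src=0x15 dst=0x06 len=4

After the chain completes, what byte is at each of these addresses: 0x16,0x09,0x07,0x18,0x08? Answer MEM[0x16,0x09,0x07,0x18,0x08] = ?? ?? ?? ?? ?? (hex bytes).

  after D0: wrote 3B at 0x07 = d8f1f2
  after D1: wrote 3B at 0x16 = e8ad4f
  after D2: wrote 4B at 0x10 = ad4f6332
  after D3: wrote 4B at 0x06 = 37e8ad4f
query mem[0x16]=0xe8, mem[0x09]=0x4f, mem[0x07]=0xe8, mem[0x18]=0x4f, mem[0x08]=0xad

MEM[0x16,0x09,0x07,0x18,0x08] = e8 4f e8 4f ad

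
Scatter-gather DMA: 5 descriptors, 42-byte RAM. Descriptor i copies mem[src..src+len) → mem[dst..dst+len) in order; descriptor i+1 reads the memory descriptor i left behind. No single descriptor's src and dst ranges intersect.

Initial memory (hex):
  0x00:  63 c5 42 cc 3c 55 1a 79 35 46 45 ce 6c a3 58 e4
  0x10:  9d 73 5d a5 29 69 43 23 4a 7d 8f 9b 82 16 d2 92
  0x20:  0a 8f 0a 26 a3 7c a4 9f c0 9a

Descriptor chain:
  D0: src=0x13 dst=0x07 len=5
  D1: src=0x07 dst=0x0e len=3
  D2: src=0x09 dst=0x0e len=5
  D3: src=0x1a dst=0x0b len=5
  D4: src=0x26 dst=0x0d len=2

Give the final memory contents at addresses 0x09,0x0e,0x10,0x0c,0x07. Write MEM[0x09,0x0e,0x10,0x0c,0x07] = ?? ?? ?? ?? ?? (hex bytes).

MEM[0x09,0x0e,0x10,0x0c,0x07] = 69 9f 23 9b a5

D0: mem[0x07..0x0b] <- [a5 29 69 43 23]
D1: mem[0x0e..0x10] <- [a5 29 69]
D2: mem[0x0e..0x12] <- [69 43 23 6c a3]
D3: mem[0x0b..0x0f] <- [8f 9b 82 16 d2]
D4: mem[0x0d..0x0e] <- [a4 9f]
query mem[0x09]=0x69, mem[0x0e]=0x9f, mem[0x10]=0x23, mem[0x0c]=0x9b, mem[0x07]=0xa5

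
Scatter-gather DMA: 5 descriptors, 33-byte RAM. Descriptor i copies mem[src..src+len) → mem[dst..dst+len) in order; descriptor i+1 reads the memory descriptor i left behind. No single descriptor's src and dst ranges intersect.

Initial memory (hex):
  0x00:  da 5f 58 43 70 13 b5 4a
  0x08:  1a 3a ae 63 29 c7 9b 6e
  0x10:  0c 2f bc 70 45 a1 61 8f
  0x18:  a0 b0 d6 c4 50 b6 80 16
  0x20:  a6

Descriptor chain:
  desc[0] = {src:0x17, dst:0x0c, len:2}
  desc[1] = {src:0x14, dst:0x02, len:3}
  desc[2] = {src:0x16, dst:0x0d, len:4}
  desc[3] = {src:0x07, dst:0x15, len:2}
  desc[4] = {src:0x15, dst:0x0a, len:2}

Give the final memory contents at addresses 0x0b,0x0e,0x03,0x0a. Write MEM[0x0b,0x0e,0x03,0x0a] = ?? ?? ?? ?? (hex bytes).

D0: mem[0x0c..0x0d] <- [8f a0]
D1: mem[0x02..0x04] <- [45 a1 61]
D2: mem[0x0d..0x10] <- [61 8f a0 b0]
D3: mem[0x15..0x16] <- [4a 1a]
D4: mem[0x0a..0x0b] <- [4a 1a]
query mem[0x0b]=0x1a, mem[0x0e]=0x8f, mem[0x03]=0xa1, mem[0x0a]=0x4a

MEM[0x0b,0x0e,0x03,0x0a] = 1a 8f a1 4a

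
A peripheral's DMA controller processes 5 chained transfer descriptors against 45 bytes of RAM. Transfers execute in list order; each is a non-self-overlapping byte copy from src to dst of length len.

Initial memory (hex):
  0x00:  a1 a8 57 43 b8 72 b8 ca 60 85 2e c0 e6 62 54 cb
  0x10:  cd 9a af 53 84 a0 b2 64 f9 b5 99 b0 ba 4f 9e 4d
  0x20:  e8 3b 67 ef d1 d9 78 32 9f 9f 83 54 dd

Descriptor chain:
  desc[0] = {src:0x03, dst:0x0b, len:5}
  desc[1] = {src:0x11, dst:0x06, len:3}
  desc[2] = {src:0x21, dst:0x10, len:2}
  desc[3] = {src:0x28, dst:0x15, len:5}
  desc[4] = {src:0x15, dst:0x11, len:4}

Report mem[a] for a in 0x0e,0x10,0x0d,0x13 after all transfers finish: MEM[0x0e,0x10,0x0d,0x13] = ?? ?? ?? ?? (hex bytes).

MEM[0x0e,0x10,0x0d,0x13] = b8 3b 72 83

#0 dst[0x0b+5] := {0x43,0xb8,0x72,0xb8,0xca}
#1 dst[0x06+3] := {0x9a,0xaf,0x53}
#2 dst[0x10+2] := {0x3b,0x67}
#3 dst[0x15+5] := {0x9f,0x9f,0x83,0x54,0xdd}
#4 dst[0x11+4] := {0x9f,0x9f,0x83,0x54}
query mem[0x0e]=0xb8, mem[0x10]=0x3b, mem[0x0d]=0x72, mem[0x13]=0x83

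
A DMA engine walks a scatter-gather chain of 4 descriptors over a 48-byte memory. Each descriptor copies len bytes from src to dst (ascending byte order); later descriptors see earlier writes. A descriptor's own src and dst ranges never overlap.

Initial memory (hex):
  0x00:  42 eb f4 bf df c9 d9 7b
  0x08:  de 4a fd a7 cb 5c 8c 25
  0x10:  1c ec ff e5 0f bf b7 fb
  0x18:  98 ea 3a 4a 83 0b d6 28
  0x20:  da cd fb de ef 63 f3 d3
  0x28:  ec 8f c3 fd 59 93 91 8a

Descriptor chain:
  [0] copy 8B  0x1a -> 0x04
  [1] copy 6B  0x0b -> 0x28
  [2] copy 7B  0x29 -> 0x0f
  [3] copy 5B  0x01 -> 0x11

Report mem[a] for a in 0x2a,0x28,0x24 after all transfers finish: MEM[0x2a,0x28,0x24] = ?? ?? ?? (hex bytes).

MEM[0x2a,0x28,0x24] = 5c cd ef

  after D0: wrote 8B at 0x04 = 3a4a830bd628dacd
  after D1: wrote 6B at 0x28 = cdcb5c8c251c
  after D2: wrote 7B at 0x0f = cb5c8c251c918a
  after D3: wrote 5B at 0x11 = ebf4bf3a4a
query mem[0x2a]=0x5c, mem[0x28]=0xcd, mem[0x24]=0xef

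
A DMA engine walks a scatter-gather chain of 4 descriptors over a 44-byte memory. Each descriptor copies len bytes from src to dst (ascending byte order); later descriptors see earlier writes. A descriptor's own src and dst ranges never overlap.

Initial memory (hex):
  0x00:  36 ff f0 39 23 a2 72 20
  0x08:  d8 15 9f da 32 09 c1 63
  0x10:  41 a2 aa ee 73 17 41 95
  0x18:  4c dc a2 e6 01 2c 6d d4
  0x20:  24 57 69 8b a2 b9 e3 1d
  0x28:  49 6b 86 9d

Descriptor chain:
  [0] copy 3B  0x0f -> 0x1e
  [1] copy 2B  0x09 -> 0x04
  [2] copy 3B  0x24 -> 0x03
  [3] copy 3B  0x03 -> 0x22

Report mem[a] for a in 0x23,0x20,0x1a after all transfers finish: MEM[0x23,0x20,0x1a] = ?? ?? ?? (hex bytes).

#0 dst[0x1e+3] := {0x63,0x41,0xa2}
#1 dst[0x04+2] := {0x15,0x9f}
#2 dst[0x03+3] := {0xa2,0xb9,0xe3}
#3 dst[0x22+3] := {0xa2,0xb9,0xe3}
query mem[0x23]=0xb9, mem[0x20]=0xa2, mem[0x1a]=0xa2

MEM[0x23,0x20,0x1a] = b9 a2 a2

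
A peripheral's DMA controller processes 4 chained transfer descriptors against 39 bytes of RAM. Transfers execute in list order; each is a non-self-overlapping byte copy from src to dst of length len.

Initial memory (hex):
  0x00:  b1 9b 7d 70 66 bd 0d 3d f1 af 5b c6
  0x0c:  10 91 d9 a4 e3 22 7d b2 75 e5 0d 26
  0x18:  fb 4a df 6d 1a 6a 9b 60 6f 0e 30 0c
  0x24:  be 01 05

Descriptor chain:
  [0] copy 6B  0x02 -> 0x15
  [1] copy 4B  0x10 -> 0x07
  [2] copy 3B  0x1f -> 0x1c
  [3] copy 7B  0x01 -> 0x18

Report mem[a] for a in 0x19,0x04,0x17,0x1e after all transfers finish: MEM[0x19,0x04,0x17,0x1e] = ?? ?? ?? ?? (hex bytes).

MEM[0x19,0x04,0x17,0x1e] = 7d 66 66 e3

  after D0: wrote 6B at 0x15 = 7d7066bd0d3d
  after D1: wrote 4B at 0x07 = e3227db2
  after D2: wrote 3B at 0x1c = 606f0e
  after D3: wrote 7B at 0x18 = 9b7d7066bd0de3
query mem[0x19]=0x7d, mem[0x04]=0x66, mem[0x17]=0x66, mem[0x1e]=0xe3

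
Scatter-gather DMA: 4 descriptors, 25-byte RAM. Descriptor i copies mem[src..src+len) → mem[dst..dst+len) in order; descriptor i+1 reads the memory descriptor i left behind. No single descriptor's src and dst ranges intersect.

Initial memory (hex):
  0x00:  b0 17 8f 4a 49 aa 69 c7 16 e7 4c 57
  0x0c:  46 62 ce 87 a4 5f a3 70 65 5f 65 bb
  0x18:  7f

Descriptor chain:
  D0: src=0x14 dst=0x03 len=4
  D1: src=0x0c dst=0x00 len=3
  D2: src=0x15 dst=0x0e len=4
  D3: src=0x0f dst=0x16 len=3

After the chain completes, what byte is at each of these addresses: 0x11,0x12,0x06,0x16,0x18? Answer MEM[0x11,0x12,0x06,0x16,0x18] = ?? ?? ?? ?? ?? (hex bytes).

#0 dst[0x03+4] := {0x65,0x5f,0x65,0xbb}
#1 dst[0x00+3] := {0x46,0x62,0xce}
#2 dst[0x0e+4] := {0x5f,0x65,0xbb,0x7f}
#3 dst[0x16+3] := {0x65,0xbb,0x7f}
query mem[0x11]=0x7f, mem[0x12]=0xa3, mem[0x06]=0xbb, mem[0x16]=0x65, mem[0x18]=0x7f

MEM[0x11,0x12,0x06,0x16,0x18] = 7f a3 bb 65 7f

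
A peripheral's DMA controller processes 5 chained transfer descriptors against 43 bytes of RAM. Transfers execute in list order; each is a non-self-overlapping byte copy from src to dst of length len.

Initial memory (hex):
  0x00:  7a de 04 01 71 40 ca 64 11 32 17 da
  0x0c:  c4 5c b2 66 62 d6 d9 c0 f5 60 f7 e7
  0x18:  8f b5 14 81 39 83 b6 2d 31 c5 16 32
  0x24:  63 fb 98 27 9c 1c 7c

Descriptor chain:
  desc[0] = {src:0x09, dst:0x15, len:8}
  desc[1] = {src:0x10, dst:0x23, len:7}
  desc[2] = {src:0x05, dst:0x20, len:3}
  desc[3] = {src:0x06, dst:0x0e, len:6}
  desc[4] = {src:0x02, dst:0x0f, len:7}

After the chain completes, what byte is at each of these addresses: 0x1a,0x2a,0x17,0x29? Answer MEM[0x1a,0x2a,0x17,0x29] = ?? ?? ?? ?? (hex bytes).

[0] 0x09->0x15 len=8 : 32 17 da c4 5c b2 66 62
[1] 0x10->0x23 len=7 : 62 d6 d9 c0 f5 32 17
[2] 0x05->0x20 len=3 : 40 ca 64
[3] 0x06->0x0e len=6 : ca 64 11 32 17 da
[4] 0x02->0x0f len=7 : 04 01 71 40 ca 64 11
query mem[0x1a]=0xb2, mem[0x2a]=0x7c, mem[0x17]=0xda, mem[0x29]=0x17

MEM[0x1a,0x2a,0x17,0x29] = b2 7c da 17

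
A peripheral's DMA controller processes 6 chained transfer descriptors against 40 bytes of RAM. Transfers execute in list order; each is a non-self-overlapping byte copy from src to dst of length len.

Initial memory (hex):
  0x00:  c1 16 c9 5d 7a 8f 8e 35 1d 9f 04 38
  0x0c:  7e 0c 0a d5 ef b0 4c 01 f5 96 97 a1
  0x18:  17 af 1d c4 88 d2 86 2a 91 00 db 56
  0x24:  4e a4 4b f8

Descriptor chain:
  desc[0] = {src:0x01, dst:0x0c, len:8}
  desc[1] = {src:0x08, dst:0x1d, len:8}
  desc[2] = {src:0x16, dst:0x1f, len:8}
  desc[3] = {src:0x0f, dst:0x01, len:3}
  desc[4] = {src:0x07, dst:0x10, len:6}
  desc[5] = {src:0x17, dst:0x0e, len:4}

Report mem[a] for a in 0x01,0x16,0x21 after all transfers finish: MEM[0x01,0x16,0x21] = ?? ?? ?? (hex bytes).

  after D0: wrote 8B at 0x0c = 16c95d7a8f8e351d
  after D1: wrote 8B at 0x1d = 1d9f043816c95d7a
  after D2: wrote 8B at 0x1f = 97a117af1dc4881d
  after D3: wrote 3B at 0x01 = 7a8f8e
  after D4: wrote 6B at 0x10 = 351d9f043816
  after D5: wrote 4B at 0x0e = a117af1d
query mem[0x01]=0x7a, mem[0x16]=0x97, mem[0x21]=0x17

MEM[0x01,0x16,0x21] = 7a 97 17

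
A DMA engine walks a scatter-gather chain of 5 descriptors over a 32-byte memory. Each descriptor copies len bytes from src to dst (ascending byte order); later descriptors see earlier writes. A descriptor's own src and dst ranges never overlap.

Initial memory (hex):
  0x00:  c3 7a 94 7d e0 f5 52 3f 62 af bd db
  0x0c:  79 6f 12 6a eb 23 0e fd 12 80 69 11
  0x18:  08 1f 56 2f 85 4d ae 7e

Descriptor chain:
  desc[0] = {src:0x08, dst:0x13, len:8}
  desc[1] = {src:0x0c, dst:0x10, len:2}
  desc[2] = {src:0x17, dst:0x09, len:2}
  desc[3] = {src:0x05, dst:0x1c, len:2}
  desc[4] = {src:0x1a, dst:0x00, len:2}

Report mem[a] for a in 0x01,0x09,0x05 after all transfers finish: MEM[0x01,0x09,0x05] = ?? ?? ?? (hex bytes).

[0] 0x08->0x13 len=8 : 62 af bd db 79 6f 12 6a
[1] 0x0c->0x10 len=2 : 79 6f
[2] 0x17->0x09 len=2 : 79 6f
[3] 0x05->0x1c len=2 : f5 52
[4] 0x1a->0x00 len=2 : 6a 2f
query mem[0x01]=0x2f, mem[0x09]=0x79, mem[0x05]=0xf5

MEM[0x01,0x09,0x05] = 2f 79 f5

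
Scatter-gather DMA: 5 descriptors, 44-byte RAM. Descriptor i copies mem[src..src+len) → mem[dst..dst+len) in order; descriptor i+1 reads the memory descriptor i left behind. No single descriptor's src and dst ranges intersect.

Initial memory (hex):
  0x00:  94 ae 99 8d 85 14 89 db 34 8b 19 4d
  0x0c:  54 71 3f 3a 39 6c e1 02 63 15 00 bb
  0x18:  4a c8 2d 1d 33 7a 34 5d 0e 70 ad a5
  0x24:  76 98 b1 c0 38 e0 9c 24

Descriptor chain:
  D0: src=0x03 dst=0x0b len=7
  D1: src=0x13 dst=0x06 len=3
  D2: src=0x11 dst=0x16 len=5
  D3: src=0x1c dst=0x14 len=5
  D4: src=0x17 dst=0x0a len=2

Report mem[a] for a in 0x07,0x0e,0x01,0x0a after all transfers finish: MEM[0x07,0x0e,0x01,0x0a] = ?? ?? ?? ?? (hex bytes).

D0: mem[0x0b..0x11] <- [8d 85 14 89 db 34 8b]
D1: mem[0x06..0x08] <- [02 63 15]
D2: mem[0x16..0x1a] <- [8b e1 02 63 15]
D3: mem[0x14..0x18] <- [33 7a 34 5d 0e]
D4: mem[0x0a..0x0b] <- [5d 0e]
query mem[0x07]=0x63, mem[0x0e]=0x89, mem[0x01]=0xae, mem[0x0a]=0x5d

MEM[0x07,0x0e,0x01,0x0a] = 63 89 ae 5d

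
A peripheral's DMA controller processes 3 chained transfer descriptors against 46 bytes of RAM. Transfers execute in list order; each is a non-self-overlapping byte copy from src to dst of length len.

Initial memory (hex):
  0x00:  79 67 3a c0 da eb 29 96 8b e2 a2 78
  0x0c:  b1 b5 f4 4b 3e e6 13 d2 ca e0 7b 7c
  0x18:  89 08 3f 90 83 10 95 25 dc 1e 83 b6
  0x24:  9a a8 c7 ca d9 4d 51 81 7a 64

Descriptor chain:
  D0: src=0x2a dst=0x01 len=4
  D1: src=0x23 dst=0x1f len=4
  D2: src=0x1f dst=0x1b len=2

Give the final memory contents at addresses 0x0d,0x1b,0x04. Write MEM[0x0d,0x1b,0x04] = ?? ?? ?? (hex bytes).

#0 dst[0x01+4] := {0x51,0x81,0x7a,0x64}
#1 dst[0x1f+4] := {0xb6,0x9a,0xa8,0xc7}
#2 dst[0x1b+2] := {0xb6,0x9a}
query mem[0x0d]=0xb5, mem[0x1b]=0xb6, mem[0x04]=0x64

MEM[0x0d,0x1b,0x04] = b5 b6 64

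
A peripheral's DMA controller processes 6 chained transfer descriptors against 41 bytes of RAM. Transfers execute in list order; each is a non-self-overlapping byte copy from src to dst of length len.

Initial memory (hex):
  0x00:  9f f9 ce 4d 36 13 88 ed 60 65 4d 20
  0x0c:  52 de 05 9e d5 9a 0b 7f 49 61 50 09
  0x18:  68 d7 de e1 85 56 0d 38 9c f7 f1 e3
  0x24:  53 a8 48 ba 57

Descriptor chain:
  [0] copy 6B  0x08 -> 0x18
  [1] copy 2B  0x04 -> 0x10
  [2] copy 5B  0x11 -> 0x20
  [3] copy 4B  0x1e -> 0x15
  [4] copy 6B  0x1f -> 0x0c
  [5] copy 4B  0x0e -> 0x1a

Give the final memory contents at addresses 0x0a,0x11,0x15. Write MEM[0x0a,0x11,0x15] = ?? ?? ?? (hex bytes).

D0: mem[0x18..0x1d] <- [60 65 4d 20 52 de]
D1: mem[0x10..0x11] <- [36 13]
D2: mem[0x20..0x24] <- [13 0b 7f 49 61]
D3: mem[0x15..0x18] <- [0d 38 13 0b]
D4: mem[0x0c..0x11] <- [38 13 0b 7f 49 61]
D5: mem[0x1a..0x1d] <- [0b 7f 49 61]
query mem[0x0a]=0x4d, mem[0x11]=0x61, mem[0x15]=0x0d

MEM[0x0a,0x11,0x15] = 4d 61 0d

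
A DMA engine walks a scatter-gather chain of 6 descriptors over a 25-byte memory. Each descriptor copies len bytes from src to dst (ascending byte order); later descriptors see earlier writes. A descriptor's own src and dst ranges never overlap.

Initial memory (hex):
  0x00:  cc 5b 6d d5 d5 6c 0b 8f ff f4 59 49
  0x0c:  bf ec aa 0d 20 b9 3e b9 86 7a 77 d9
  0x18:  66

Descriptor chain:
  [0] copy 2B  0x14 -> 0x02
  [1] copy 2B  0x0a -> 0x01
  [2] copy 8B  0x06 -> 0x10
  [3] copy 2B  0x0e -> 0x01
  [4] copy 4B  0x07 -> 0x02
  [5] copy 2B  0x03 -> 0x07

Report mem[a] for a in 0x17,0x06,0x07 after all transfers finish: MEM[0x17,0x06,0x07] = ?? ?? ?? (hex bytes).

D0: mem[0x02..0x03] <- [86 7a]
D1: mem[0x01..0x02] <- [59 49]
D2: mem[0x10..0x17] <- [0b 8f ff f4 59 49 bf ec]
D3: mem[0x01..0x02] <- [aa 0d]
D4: mem[0x02..0x05] <- [8f ff f4 59]
D5: mem[0x07..0x08] <- [ff f4]
query mem[0x17]=0xec, mem[0x06]=0x0b, mem[0x07]=0xff

MEM[0x17,0x06,0x07] = ec 0b ff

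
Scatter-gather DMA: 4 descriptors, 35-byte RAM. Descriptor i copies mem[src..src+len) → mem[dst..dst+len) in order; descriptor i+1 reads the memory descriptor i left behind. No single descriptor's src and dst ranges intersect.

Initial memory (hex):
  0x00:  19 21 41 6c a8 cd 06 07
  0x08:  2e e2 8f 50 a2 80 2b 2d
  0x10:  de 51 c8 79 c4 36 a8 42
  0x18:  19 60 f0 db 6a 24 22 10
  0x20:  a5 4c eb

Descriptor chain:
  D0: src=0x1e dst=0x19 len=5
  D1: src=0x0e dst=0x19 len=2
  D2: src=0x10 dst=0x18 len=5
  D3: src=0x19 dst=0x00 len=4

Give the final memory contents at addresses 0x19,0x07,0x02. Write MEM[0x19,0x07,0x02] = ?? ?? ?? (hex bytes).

MEM[0x19,0x07,0x02] = 51 07 79

#0 dst[0x19+5] := {0x22,0x10,0xa5,0x4c,0xeb}
#1 dst[0x19+2] := {0x2b,0x2d}
#2 dst[0x18+5] := {0xde,0x51,0xc8,0x79,0xc4}
#3 dst[0x00+4] := {0x51,0xc8,0x79,0xc4}
query mem[0x19]=0x51, mem[0x07]=0x07, mem[0x02]=0x79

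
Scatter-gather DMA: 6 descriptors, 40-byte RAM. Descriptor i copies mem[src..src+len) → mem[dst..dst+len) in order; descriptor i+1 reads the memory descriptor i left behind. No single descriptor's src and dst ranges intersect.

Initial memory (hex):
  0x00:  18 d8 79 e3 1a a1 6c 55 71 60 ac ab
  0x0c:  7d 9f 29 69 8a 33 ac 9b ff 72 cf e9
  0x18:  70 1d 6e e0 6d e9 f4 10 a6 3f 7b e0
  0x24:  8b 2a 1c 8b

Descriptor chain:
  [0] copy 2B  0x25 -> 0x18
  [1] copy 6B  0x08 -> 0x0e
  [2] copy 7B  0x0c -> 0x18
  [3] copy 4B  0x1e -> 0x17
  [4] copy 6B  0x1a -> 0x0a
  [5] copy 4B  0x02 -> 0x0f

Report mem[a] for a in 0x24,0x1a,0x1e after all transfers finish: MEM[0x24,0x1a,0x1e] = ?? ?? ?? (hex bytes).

MEM[0x24,0x1a,0x1e] = 8b 3f 7d

D0: mem[0x18..0x19] <- [2a 1c]
D1: mem[0x0e..0x13] <- [71 60 ac ab 7d 9f]
D2: mem[0x18..0x1e] <- [7d 9f 71 60 ac ab 7d]
D3: mem[0x17..0x1a] <- [7d 10 a6 3f]
D4: mem[0x0a..0x0f] <- [3f 60 ac ab 7d 10]
D5: mem[0x0f..0x12] <- [79 e3 1a a1]
query mem[0x24]=0x8b, mem[0x1a]=0x3f, mem[0x1e]=0x7d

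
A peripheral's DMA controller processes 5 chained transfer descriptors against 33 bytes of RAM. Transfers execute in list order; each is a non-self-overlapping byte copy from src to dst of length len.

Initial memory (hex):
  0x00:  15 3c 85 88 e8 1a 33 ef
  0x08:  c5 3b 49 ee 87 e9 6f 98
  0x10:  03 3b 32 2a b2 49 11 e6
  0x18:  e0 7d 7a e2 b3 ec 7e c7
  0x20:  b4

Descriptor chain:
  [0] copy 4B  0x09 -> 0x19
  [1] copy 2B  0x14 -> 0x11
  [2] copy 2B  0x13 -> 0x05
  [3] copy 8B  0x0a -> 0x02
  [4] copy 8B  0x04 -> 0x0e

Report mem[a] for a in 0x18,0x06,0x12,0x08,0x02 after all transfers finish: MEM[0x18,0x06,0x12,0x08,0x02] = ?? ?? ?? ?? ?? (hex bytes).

[0] 0x09->0x19 len=4 : 3b 49 ee 87
[1] 0x14->0x11 len=2 : b2 49
[2] 0x13->0x05 len=2 : 2a b2
[3] 0x0a->0x02 len=8 : 49 ee 87 e9 6f 98 03 b2
[4] 0x04->0x0e len=8 : 87 e9 6f 98 03 b2 49 ee
query mem[0x18]=0xe0, mem[0x06]=0x6f, mem[0x12]=0x03, mem[0x08]=0x03, mem[0x02]=0x49

MEM[0x18,0x06,0x12,0x08,0x02] = e0 6f 03 03 49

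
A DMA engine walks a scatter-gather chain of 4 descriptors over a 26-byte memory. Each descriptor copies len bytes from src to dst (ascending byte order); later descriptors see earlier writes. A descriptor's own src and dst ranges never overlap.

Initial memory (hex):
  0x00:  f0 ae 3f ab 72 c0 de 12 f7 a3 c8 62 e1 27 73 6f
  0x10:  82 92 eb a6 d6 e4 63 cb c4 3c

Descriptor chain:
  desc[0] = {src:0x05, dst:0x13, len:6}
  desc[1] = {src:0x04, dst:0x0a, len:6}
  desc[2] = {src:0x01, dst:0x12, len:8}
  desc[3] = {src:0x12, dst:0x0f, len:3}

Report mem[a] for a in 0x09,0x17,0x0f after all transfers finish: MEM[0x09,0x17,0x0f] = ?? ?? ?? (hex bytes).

MEM[0x09,0x17,0x0f] = a3 de ae

D0: mem[0x13..0x18] <- [c0 de 12 f7 a3 c8]
D1: mem[0x0a..0x0f] <- [72 c0 de 12 f7 a3]
D2: mem[0x12..0x19] <- [ae 3f ab 72 c0 de 12 f7]
D3: mem[0x0f..0x11] <- [ae 3f ab]
query mem[0x09]=0xa3, mem[0x17]=0xde, mem[0x0f]=0xae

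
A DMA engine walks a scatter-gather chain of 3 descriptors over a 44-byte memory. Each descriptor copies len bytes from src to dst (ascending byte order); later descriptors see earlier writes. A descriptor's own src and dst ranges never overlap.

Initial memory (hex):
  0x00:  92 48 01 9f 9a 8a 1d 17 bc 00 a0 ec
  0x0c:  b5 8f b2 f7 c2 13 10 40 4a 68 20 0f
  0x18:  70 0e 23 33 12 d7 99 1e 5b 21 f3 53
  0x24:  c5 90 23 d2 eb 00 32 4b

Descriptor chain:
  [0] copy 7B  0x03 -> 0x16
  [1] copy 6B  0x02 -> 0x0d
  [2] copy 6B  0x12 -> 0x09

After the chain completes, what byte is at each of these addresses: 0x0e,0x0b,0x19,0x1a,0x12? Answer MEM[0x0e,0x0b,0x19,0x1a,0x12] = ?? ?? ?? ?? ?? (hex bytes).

#0 dst[0x16+7] := {0x9f,0x9a,0x8a,0x1d,0x17,0xbc,0x00}
#1 dst[0x0d+6] := {0x01,0x9f,0x9a,0x8a,0x1d,0x17}
#2 dst[0x09+6] := {0x17,0x40,0x4a,0x68,0x9f,0x9a}
query mem[0x0e]=0x9a, mem[0x0b]=0x4a, mem[0x19]=0x1d, mem[0x1a]=0x17, mem[0x12]=0x17

MEM[0x0e,0x0b,0x19,0x1a,0x12] = 9a 4a 1d 17 17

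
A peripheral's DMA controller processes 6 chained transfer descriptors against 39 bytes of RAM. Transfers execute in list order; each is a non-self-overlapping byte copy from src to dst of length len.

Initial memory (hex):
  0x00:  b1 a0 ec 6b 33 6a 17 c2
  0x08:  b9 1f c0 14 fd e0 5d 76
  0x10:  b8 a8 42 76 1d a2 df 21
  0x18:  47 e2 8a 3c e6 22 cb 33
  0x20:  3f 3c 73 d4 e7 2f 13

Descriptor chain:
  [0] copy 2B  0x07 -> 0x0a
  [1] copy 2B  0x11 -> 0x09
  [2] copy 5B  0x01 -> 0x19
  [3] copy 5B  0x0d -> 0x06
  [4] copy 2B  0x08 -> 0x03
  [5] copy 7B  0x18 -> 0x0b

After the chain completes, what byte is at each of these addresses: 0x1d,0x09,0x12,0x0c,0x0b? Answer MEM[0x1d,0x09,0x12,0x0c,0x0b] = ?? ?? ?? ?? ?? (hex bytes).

D0: mem[0x0a..0x0b] <- [c2 b9]
D1: mem[0x09..0x0a] <- [a8 42]
D2: mem[0x19..0x1d] <- [a0 ec 6b 33 6a]
D3: mem[0x06..0x0a] <- [e0 5d 76 b8 a8]
D4: mem[0x03..0x04] <- [76 b8]
D5: mem[0x0b..0x11] <- [47 a0 ec 6b 33 6a cb]
query mem[0x1d]=0x6a, mem[0x09]=0xb8, mem[0x12]=0x42, mem[0x0c]=0xa0, mem[0x0b]=0x47

MEM[0x1d,0x09,0x12,0x0c,0x0b] = 6a b8 42 a0 47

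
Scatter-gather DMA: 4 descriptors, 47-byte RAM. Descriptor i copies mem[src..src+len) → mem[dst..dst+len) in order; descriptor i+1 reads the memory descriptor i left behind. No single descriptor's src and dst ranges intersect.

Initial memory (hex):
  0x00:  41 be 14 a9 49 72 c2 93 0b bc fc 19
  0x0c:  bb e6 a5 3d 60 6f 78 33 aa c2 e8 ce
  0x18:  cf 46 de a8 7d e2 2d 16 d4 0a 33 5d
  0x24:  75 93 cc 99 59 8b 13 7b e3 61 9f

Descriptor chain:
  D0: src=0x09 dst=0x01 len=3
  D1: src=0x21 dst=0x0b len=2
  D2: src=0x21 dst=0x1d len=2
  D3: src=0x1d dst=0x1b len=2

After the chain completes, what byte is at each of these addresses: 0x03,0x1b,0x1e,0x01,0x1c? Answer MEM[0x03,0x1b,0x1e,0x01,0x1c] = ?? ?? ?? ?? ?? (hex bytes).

#0 dst[0x01+3] := {0xbc,0xfc,0x19}
#1 dst[0x0b+2] := {0x0a,0x33}
#2 dst[0x1d+2] := {0x0a,0x33}
#3 dst[0x1b+2] := {0x0a,0x33}
query mem[0x03]=0x19, mem[0x1b]=0x0a, mem[0x1e]=0x33, mem[0x01]=0xbc, mem[0x1c]=0x33

MEM[0x03,0x1b,0x1e,0x01,0x1c] = 19 0a 33 bc 33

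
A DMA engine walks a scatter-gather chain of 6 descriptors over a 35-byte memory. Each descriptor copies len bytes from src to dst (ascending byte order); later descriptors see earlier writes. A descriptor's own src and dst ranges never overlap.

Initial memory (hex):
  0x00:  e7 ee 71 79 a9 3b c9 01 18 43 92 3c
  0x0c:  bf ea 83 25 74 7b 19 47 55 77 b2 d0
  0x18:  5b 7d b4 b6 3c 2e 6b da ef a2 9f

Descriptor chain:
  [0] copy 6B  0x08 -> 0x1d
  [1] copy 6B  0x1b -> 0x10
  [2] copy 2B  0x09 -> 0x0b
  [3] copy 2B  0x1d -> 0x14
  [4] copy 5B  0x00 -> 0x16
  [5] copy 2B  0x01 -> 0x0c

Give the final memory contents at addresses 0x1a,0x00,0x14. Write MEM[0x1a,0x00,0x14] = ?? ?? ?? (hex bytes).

MEM[0x1a,0x00,0x14] = a9 e7 18

D0: mem[0x1d..0x22] <- [18 43 92 3c bf ea]
D1: mem[0x10..0x15] <- [b6 3c 18 43 92 3c]
D2: mem[0x0b..0x0c] <- [43 92]
D3: mem[0x14..0x15] <- [18 43]
D4: mem[0x16..0x1a] <- [e7 ee 71 79 a9]
D5: mem[0x0c..0x0d] <- [ee 71]
query mem[0x1a]=0xa9, mem[0x00]=0xe7, mem[0x14]=0x18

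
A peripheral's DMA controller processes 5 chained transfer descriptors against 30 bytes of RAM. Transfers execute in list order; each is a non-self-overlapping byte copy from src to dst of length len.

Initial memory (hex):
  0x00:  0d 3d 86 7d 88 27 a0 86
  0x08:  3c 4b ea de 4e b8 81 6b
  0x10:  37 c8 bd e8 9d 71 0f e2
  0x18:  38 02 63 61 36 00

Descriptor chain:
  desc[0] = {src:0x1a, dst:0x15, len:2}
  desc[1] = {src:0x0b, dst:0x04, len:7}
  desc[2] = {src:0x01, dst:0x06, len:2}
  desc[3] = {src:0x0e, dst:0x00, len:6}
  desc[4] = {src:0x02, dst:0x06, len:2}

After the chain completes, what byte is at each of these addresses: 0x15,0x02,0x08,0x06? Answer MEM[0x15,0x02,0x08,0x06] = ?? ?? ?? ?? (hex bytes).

MEM[0x15,0x02,0x08,0x06] = 63 37 6b 37

#0 dst[0x15+2] := {0x63,0x61}
#1 dst[0x04+7] := {0xde,0x4e,0xb8,0x81,0x6b,0x37,0xc8}
#2 dst[0x06+2] := {0x3d,0x86}
#3 dst[0x00+6] := {0x81,0x6b,0x37,0xc8,0xbd,0xe8}
#4 dst[0x06+2] := {0x37,0xc8}
query mem[0x15]=0x63, mem[0x02]=0x37, mem[0x08]=0x6b, mem[0x06]=0x37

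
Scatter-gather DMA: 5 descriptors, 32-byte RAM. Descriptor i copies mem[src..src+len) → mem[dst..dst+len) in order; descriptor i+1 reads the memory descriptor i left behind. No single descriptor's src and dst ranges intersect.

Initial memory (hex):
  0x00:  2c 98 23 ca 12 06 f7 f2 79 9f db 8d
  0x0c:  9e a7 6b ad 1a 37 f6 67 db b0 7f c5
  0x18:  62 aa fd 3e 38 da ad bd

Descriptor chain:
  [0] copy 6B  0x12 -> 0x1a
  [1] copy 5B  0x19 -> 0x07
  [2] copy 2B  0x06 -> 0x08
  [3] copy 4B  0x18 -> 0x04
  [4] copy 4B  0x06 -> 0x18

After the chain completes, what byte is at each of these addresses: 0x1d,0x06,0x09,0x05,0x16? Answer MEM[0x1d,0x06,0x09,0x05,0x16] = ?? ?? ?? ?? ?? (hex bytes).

MEM[0x1d,0x06,0x09,0x05,0x16] = b0 f6 aa aa 7f

[0] 0x12->0x1a len=6 : f6 67 db b0 7f c5
[1] 0x19->0x07 len=5 : aa f6 67 db b0
[2] 0x06->0x08 len=2 : f7 aa
[3] 0x18->0x04 len=4 : 62 aa f6 67
[4] 0x06->0x18 len=4 : f6 67 f7 aa
query mem[0x1d]=0xb0, mem[0x06]=0xf6, mem[0x09]=0xaa, mem[0x05]=0xaa, mem[0x16]=0x7f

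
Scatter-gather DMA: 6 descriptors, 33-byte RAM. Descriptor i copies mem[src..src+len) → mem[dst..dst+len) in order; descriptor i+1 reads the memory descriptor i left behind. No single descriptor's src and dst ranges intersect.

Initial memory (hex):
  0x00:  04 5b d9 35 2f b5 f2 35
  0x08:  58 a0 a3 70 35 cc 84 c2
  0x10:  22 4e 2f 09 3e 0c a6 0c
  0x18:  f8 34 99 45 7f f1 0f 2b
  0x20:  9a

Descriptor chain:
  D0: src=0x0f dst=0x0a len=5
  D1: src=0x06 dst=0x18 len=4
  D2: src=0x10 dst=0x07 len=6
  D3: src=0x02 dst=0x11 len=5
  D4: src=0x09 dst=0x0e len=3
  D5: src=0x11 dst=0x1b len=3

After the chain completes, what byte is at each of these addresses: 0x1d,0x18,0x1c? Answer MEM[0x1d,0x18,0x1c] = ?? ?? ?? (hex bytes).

D0: mem[0x0a..0x0e] <- [c2 22 4e 2f 09]
D1: mem[0x18..0x1b] <- [f2 35 58 a0]
D2: mem[0x07..0x0c] <- [22 4e 2f 09 3e 0c]
D3: mem[0x11..0x15] <- [d9 35 2f b5 f2]
D4: mem[0x0e..0x10] <- [2f 09 3e]
D5: mem[0x1b..0x1d] <- [d9 35 2f]
query mem[0x1d]=0x2f, mem[0x18]=0xf2, mem[0x1c]=0x35

MEM[0x1d,0x18,0x1c] = 2f f2 35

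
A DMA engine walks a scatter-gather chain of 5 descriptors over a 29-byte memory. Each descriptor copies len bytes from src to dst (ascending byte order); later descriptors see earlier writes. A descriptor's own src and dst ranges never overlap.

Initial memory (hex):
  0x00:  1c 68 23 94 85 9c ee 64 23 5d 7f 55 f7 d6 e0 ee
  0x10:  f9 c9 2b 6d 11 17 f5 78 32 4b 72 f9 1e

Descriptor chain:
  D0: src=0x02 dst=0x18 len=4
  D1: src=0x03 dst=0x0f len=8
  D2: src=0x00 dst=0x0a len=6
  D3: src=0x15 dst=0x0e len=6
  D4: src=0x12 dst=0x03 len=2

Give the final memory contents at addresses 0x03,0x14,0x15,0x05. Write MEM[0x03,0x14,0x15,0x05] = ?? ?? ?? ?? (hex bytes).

D0: mem[0x18..0x1b] <- [23 94 85 9c]
D1: mem[0x0f..0x16] <- [94 85 9c ee 64 23 5d 7f]
D2: mem[0x0a..0x0f] <- [1c 68 23 94 85 9c]
D3: mem[0x0e..0x13] <- [5d 7f 78 23 94 85]
D4: mem[0x03..0x04] <- [94 85]
query mem[0x03]=0x94, mem[0x14]=0x23, mem[0x15]=0x5d, mem[0x05]=0x9c

MEM[0x03,0x14,0x15,0x05] = 94 23 5d 9c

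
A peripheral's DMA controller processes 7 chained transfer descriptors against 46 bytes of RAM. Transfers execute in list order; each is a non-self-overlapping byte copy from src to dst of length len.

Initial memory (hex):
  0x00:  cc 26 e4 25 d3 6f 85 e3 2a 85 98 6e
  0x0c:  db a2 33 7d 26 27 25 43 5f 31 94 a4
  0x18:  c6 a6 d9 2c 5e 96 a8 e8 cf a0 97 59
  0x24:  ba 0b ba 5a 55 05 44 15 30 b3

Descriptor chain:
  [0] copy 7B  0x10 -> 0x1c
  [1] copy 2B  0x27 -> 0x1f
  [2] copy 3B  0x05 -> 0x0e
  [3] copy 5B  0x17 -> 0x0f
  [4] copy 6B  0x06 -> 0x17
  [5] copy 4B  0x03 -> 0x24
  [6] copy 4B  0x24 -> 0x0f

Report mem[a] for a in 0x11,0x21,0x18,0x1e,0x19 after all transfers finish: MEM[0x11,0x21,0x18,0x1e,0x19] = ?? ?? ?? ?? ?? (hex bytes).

MEM[0x11,0x21,0x18,0x1e,0x19] = 6f 31 e3 25 2a

[0] 0x10->0x1c len=7 : 26 27 25 43 5f 31 94
[1] 0x27->0x1f len=2 : 5a 55
[2] 0x05->0x0e len=3 : 6f 85 e3
[3] 0x17->0x0f len=5 : a4 c6 a6 d9 2c
[4] 0x06->0x17 len=6 : 85 e3 2a 85 98 6e
[5] 0x03->0x24 len=4 : 25 d3 6f 85
[6] 0x24->0x0f len=4 : 25 d3 6f 85
query mem[0x11]=0x6f, mem[0x21]=0x31, mem[0x18]=0xe3, mem[0x1e]=0x25, mem[0x19]=0x2a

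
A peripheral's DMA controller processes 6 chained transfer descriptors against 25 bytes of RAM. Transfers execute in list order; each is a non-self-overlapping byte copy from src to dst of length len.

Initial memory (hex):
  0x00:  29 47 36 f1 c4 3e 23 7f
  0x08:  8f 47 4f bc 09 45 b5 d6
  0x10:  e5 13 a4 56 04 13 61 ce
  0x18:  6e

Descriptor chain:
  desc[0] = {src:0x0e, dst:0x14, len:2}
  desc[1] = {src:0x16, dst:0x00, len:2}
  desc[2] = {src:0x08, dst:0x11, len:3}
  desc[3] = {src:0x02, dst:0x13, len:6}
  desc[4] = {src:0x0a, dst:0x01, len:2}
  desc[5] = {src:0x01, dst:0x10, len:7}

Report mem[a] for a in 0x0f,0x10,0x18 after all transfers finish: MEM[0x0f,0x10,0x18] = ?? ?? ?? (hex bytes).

MEM[0x0f,0x10,0x18] = d6 4f 7f

[0] 0x0e->0x14 len=2 : b5 d6
[1] 0x16->0x00 len=2 : 61 ce
[2] 0x08->0x11 len=3 : 8f 47 4f
[3] 0x02->0x13 len=6 : 36 f1 c4 3e 23 7f
[4] 0x0a->0x01 len=2 : 4f bc
[5] 0x01->0x10 len=7 : 4f bc f1 c4 3e 23 7f
query mem[0x0f]=0xd6, mem[0x10]=0x4f, mem[0x18]=0x7f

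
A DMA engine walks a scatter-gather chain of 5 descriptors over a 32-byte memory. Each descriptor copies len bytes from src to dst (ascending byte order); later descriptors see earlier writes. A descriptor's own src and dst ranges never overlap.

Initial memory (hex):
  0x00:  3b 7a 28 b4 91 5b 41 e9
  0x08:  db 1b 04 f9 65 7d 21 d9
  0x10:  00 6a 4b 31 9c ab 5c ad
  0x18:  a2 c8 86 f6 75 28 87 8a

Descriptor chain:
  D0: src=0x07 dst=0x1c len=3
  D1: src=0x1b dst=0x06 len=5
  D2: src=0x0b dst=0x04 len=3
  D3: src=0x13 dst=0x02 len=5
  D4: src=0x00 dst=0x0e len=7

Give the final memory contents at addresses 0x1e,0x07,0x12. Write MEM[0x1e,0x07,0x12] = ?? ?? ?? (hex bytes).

MEM[0x1e,0x07,0x12] = 1b e9 ab

#0 dst[0x1c+3] := {0xe9,0xdb,0x1b}
#1 dst[0x06+5] := {0xf6,0xe9,0xdb,0x1b,0x8a}
#2 dst[0x04+3] := {0xf9,0x65,0x7d}
#3 dst[0x02+5] := {0x31,0x9c,0xab,0x5c,0xad}
#4 dst[0x0e+7] := {0x3b,0x7a,0x31,0x9c,0xab,0x5c,0xad}
query mem[0x1e]=0x1b, mem[0x07]=0xe9, mem[0x12]=0xab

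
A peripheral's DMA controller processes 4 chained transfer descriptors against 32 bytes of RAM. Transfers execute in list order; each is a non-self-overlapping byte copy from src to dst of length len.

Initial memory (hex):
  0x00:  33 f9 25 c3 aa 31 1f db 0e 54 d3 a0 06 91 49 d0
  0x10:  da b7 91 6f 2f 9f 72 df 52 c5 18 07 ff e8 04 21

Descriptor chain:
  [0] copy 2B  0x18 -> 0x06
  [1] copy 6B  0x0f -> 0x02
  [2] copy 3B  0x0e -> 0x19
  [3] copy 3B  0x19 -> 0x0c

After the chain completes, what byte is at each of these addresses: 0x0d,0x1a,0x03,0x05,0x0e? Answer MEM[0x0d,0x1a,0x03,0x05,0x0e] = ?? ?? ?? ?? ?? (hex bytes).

MEM[0x0d,0x1a,0x03,0x05,0x0e] = d0 d0 da 91 da

#0 dst[0x06+2] := {0x52,0xc5}
#1 dst[0x02+6] := {0xd0,0xda,0xb7,0x91,0x6f,0x2f}
#2 dst[0x19+3] := {0x49,0xd0,0xda}
#3 dst[0x0c+3] := {0x49,0xd0,0xda}
query mem[0x0d]=0xd0, mem[0x1a]=0xd0, mem[0x03]=0xda, mem[0x05]=0x91, mem[0x0e]=0xda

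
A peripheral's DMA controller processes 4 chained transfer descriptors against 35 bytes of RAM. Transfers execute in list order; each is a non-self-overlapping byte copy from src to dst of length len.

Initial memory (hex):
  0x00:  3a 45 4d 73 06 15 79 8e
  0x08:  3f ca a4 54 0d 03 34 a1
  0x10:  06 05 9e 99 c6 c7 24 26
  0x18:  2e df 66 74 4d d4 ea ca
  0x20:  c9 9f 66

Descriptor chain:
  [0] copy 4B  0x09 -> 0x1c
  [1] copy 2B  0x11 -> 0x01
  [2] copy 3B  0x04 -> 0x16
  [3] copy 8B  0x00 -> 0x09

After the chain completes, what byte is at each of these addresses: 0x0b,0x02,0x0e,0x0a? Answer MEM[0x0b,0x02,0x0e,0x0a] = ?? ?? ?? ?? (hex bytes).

D0: mem[0x1c..0x1f] <- [ca a4 54 0d]
D1: mem[0x01..0x02] <- [05 9e]
D2: mem[0x16..0x18] <- [06 15 79]
D3: mem[0x09..0x10] <- [3a 05 9e 73 06 15 79 8e]
query mem[0x0b]=0x9e, mem[0x02]=0x9e, mem[0x0e]=0x15, mem[0x0a]=0x05

MEM[0x0b,0x02,0x0e,0x0a] = 9e 9e 15 05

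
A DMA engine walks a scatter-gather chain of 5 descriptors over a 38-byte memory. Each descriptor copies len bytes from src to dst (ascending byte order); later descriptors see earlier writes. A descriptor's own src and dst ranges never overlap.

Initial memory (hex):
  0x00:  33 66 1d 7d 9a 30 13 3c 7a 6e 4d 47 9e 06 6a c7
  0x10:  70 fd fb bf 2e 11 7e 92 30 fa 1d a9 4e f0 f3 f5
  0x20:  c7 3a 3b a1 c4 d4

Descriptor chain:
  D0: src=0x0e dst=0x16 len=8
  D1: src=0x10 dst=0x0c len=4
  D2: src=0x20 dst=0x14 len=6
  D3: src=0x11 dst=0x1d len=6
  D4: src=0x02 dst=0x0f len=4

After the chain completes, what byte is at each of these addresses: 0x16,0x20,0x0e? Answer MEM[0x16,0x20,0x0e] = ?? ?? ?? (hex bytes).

[0] 0x0e->0x16 len=8 : 6a c7 70 fd fb bf 2e 11
[1] 0x10->0x0c len=4 : 70 fd fb bf
[2] 0x20->0x14 len=6 : c7 3a 3b a1 c4 d4
[3] 0x11->0x1d len=6 : fd fb bf c7 3a 3b
[4] 0x02->0x0f len=4 : 1d 7d 9a 30
query mem[0x16]=0x3b, mem[0x20]=0xc7, mem[0x0e]=0xfb

MEM[0x16,0x20,0x0e] = 3b c7 fb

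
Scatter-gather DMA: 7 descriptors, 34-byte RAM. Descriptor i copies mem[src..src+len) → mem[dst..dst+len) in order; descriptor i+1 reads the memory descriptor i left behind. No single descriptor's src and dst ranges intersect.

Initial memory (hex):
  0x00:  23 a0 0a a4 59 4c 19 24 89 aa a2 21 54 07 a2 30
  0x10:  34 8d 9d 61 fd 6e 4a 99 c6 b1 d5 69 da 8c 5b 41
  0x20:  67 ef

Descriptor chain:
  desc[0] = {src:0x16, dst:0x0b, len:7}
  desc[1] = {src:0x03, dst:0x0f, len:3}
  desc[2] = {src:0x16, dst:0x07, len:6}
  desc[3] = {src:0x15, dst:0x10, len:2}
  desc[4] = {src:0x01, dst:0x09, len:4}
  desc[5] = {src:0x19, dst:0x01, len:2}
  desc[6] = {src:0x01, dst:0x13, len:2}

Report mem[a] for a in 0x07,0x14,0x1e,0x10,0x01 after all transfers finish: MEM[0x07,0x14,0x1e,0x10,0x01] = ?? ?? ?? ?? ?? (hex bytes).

MEM[0x07,0x14,0x1e,0x10,0x01] = 4a d5 5b 6e b1

[0] 0x16->0x0b len=7 : 4a 99 c6 b1 d5 69 da
[1] 0x03->0x0f len=3 : a4 59 4c
[2] 0x16->0x07 len=6 : 4a 99 c6 b1 d5 69
[3] 0x15->0x10 len=2 : 6e 4a
[4] 0x01->0x09 len=4 : a0 0a a4 59
[5] 0x19->0x01 len=2 : b1 d5
[6] 0x01->0x13 len=2 : b1 d5
query mem[0x07]=0x4a, mem[0x14]=0xd5, mem[0x1e]=0x5b, mem[0x10]=0x6e, mem[0x01]=0xb1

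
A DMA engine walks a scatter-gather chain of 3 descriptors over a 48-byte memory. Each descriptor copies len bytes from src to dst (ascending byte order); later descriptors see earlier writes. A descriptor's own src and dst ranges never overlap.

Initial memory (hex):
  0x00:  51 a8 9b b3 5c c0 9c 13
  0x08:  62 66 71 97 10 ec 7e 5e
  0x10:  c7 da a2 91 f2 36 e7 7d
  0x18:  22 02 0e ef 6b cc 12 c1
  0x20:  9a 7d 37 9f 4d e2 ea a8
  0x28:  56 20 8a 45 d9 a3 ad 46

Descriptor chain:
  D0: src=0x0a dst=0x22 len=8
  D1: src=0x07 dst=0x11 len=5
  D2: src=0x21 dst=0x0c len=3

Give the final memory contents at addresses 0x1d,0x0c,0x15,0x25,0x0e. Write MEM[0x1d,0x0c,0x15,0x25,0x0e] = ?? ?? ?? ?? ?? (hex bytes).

D0: mem[0x22..0x29] <- [71 97 10 ec 7e 5e c7 da]
D1: mem[0x11..0x15] <- [13 62 66 71 97]
D2: mem[0x0c..0x0e] <- [7d 71 97]
query mem[0x1d]=0xcc, mem[0x0c]=0x7d, mem[0x15]=0x97, mem[0x25]=0xec, mem[0x0e]=0x97

MEM[0x1d,0x0c,0x15,0x25,0x0e] = cc 7d 97 ec 97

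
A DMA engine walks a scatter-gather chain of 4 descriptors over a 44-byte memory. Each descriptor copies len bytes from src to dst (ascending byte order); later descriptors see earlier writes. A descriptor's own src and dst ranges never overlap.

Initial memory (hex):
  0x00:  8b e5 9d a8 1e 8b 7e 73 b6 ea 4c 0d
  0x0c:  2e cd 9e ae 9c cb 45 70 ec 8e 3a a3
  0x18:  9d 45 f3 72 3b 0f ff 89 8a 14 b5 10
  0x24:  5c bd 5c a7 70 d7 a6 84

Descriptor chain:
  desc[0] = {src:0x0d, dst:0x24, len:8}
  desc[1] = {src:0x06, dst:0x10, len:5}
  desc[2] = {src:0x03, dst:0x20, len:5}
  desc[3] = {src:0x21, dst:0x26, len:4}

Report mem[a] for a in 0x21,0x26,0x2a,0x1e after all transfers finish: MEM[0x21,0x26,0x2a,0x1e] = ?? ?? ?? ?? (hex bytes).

MEM[0x21,0x26,0x2a,0x1e] = 1e 1e 70 ff

[0] 0x0d->0x24 len=8 : cd 9e ae 9c cb 45 70 ec
[1] 0x06->0x10 len=5 : 7e 73 b6 ea 4c
[2] 0x03->0x20 len=5 : a8 1e 8b 7e 73
[3] 0x21->0x26 len=4 : 1e 8b 7e 73
query mem[0x21]=0x1e, mem[0x26]=0x1e, mem[0x2a]=0x70, mem[0x1e]=0xff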